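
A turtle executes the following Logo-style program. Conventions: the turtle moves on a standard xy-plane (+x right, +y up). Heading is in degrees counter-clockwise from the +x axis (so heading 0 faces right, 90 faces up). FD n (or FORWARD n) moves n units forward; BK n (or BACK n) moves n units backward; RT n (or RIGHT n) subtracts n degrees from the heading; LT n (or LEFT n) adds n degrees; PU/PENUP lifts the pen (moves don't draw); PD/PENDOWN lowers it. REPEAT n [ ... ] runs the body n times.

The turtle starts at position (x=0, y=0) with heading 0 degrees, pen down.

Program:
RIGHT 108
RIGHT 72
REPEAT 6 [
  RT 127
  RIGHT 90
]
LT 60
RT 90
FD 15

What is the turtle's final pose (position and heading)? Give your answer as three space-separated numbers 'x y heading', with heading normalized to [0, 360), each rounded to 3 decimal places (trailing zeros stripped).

Answer: 4.635 -14.266 288

Derivation:
Executing turtle program step by step:
Start: pos=(0,0), heading=0, pen down
RT 108: heading 0 -> 252
RT 72: heading 252 -> 180
REPEAT 6 [
  -- iteration 1/6 --
  RT 127: heading 180 -> 53
  RT 90: heading 53 -> 323
  -- iteration 2/6 --
  RT 127: heading 323 -> 196
  RT 90: heading 196 -> 106
  -- iteration 3/6 --
  RT 127: heading 106 -> 339
  RT 90: heading 339 -> 249
  -- iteration 4/6 --
  RT 127: heading 249 -> 122
  RT 90: heading 122 -> 32
  -- iteration 5/6 --
  RT 127: heading 32 -> 265
  RT 90: heading 265 -> 175
  -- iteration 6/6 --
  RT 127: heading 175 -> 48
  RT 90: heading 48 -> 318
]
LT 60: heading 318 -> 18
RT 90: heading 18 -> 288
FD 15: (0,0) -> (4.635,-14.266) [heading=288, draw]
Final: pos=(4.635,-14.266), heading=288, 1 segment(s) drawn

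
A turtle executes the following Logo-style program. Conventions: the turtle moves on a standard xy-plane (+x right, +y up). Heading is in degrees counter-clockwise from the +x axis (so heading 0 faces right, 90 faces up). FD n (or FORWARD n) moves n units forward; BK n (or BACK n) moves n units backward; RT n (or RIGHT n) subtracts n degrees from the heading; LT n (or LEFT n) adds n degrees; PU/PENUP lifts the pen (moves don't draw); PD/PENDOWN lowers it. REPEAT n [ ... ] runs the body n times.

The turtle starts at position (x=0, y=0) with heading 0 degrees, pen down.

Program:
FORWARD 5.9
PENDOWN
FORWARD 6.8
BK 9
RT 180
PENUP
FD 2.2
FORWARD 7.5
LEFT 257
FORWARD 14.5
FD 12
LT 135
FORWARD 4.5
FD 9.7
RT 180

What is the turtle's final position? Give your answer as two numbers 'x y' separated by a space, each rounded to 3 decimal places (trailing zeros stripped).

Executing turtle program step by step:
Start: pos=(0,0), heading=0, pen down
FD 5.9: (0,0) -> (5.9,0) [heading=0, draw]
PD: pen down
FD 6.8: (5.9,0) -> (12.7,0) [heading=0, draw]
BK 9: (12.7,0) -> (3.7,0) [heading=0, draw]
RT 180: heading 0 -> 180
PU: pen up
FD 2.2: (3.7,0) -> (1.5,0) [heading=180, move]
FD 7.5: (1.5,0) -> (-6,0) [heading=180, move]
LT 257: heading 180 -> 77
FD 14.5: (-6,0) -> (-2.738,14.128) [heading=77, move]
FD 12: (-2.738,14.128) -> (-0.039,25.821) [heading=77, move]
LT 135: heading 77 -> 212
FD 4.5: (-0.039,25.821) -> (-3.855,23.436) [heading=212, move]
FD 9.7: (-3.855,23.436) -> (-12.081,18.296) [heading=212, move]
RT 180: heading 212 -> 32
Final: pos=(-12.081,18.296), heading=32, 3 segment(s) drawn

Answer: -12.081 18.296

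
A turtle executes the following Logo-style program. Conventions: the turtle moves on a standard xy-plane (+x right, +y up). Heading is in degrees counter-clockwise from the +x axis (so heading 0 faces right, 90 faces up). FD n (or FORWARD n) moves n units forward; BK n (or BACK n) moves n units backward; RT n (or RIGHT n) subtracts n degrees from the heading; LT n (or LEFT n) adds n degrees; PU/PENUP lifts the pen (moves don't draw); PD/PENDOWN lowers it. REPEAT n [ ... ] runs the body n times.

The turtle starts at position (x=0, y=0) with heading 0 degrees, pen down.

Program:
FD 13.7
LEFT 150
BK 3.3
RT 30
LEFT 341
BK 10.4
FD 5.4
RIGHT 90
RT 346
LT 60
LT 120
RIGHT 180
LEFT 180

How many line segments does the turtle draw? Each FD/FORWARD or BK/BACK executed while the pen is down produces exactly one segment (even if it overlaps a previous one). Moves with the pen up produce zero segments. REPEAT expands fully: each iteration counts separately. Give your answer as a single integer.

Answer: 4

Derivation:
Executing turtle program step by step:
Start: pos=(0,0), heading=0, pen down
FD 13.7: (0,0) -> (13.7,0) [heading=0, draw]
LT 150: heading 0 -> 150
BK 3.3: (13.7,0) -> (16.558,-1.65) [heading=150, draw]
RT 30: heading 150 -> 120
LT 341: heading 120 -> 101
BK 10.4: (16.558,-1.65) -> (18.542,-11.859) [heading=101, draw]
FD 5.4: (18.542,-11.859) -> (17.512,-6.558) [heading=101, draw]
RT 90: heading 101 -> 11
RT 346: heading 11 -> 25
LT 60: heading 25 -> 85
LT 120: heading 85 -> 205
RT 180: heading 205 -> 25
LT 180: heading 25 -> 205
Final: pos=(17.512,-6.558), heading=205, 4 segment(s) drawn
Segments drawn: 4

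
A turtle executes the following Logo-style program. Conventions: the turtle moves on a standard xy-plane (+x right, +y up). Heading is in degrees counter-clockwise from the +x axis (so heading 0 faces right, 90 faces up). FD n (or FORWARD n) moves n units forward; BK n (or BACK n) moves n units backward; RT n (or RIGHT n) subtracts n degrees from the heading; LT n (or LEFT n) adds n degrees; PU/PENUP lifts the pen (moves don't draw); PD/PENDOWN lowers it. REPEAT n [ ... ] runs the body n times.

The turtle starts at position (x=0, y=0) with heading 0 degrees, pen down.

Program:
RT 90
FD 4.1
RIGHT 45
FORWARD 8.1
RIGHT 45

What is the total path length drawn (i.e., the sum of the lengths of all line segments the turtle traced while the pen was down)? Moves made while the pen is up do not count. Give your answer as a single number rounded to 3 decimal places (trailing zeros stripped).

Executing turtle program step by step:
Start: pos=(0,0), heading=0, pen down
RT 90: heading 0 -> 270
FD 4.1: (0,0) -> (0,-4.1) [heading=270, draw]
RT 45: heading 270 -> 225
FD 8.1: (0,-4.1) -> (-5.728,-9.828) [heading=225, draw]
RT 45: heading 225 -> 180
Final: pos=(-5.728,-9.828), heading=180, 2 segment(s) drawn

Segment lengths:
  seg 1: (0,0) -> (0,-4.1), length = 4.1
  seg 2: (0,-4.1) -> (-5.728,-9.828), length = 8.1
Total = 12.2

Answer: 12.2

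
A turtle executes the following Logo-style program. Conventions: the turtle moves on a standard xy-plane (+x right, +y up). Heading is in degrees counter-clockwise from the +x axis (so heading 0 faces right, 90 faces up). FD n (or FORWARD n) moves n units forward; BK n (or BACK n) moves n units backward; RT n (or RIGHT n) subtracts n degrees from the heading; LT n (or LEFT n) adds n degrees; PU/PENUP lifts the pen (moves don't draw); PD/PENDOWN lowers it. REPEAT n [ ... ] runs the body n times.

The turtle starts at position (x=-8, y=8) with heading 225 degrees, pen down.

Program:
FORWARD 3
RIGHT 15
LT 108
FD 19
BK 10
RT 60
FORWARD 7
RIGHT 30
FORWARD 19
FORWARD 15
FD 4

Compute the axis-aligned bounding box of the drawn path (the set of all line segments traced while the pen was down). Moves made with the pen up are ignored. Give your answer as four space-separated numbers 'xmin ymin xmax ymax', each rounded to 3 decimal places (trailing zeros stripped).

Answer: -30.315 -35.23 3.998 8

Derivation:
Executing turtle program step by step:
Start: pos=(-8,8), heading=225, pen down
FD 3: (-8,8) -> (-10.121,5.879) [heading=225, draw]
RT 15: heading 225 -> 210
LT 108: heading 210 -> 318
FD 19: (-10.121,5.879) -> (3.998,-6.835) [heading=318, draw]
BK 10: (3.998,-6.835) -> (-3.433,-0.143) [heading=318, draw]
RT 60: heading 318 -> 258
FD 7: (-3.433,-0.143) -> (-4.888,-6.991) [heading=258, draw]
RT 30: heading 258 -> 228
FD 19: (-4.888,-6.991) -> (-17.602,-21.11) [heading=228, draw]
FD 15: (-17.602,-21.11) -> (-27.639,-32.257) [heading=228, draw]
FD 4: (-27.639,-32.257) -> (-30.315,-35.23) [heading=228, draw]
Final: pos=(-30.315,-35.23), heading=228, 7 segment(s) drawn

Segment endpoints: x in {-30.315, -27.639, -17.602, -10.121, -8, -4.888, -3.433, 3.998}, y in {-35.23, -32.257, -21.11, -6.991, -6.835, -0.143, 5.879, 8}
xmin=-30.315, ymin=-35.23, xmax=3.998, ymax=8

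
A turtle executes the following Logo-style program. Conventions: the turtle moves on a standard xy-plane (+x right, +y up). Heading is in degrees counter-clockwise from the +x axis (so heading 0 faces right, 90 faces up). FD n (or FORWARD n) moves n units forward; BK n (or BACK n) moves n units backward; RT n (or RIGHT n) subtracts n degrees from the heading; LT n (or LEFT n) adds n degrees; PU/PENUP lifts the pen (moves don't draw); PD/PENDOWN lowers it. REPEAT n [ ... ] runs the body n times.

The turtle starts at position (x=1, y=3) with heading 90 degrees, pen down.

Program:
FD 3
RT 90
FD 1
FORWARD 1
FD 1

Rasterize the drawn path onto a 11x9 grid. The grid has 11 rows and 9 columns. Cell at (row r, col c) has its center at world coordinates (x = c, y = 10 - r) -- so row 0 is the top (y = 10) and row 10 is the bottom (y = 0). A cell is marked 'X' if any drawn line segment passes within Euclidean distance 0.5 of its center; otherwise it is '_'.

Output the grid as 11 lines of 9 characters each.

Segment 0: (1,3) -> (1,6)
Segment 1: (1,6) -> (2,6)
Segment 2: (2,6) -> (3,6)
Segment 3: (3,6) -> (4,6)

Answer: _________
_________
_________
_________
_XXXX____
_X_______
_X_______
_X_______
_________
_________
_________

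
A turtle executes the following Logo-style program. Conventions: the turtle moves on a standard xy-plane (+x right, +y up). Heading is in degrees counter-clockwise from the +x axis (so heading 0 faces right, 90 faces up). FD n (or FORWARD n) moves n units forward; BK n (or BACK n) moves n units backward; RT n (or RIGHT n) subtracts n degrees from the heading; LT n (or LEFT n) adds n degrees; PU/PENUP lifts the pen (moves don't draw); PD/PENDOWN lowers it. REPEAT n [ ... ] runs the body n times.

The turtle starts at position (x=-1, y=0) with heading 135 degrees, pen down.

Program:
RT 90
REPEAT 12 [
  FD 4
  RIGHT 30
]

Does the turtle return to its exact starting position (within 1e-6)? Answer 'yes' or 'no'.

Executing turtle program step by step:
Start: pos=(-1,0), heading=135, pen down
RT 90: heading 135 -> 45
REPEAT 12 [
  -- iteration 1/12 --
  FD 4: (-1,0) -> (1.828,2.828) [heading=45, draw]
  RT 30: heading 45 -> 15
  -- iteration 2/12 --
  FD 4: (1.828,2.828) -> (5.692,3.864) [heading=15, draw]
  RT 30: heading 15 -> 345
  -- iteration 3/12 --
  FD 4: (5.692,3.864) -> (9.556,2.828) [heading=345, draw]
  RT 30: heading 345 -> 315
  -- iteration 4/12 --
  FD 4: (9.556,2.828) -> (12.384,0) [heading=315, draw]
  RT 30: heading 315 -> 285
  -- iteration 5/12 --
  FD 4: (12.384,0) -> (13.42,-3.864) [heading=285, draw]
  RT 30: heading 285 -> 255
  -- iteration 6/12 --
  FD 4: (13.42,-3.864) -> (12.384,-7.727) [heading=255, draw]
  RT 30: heading 255 -> 225
  -- iteration 7/12 --
  FD 4: (12.384,-7.727) -> (9.556,-10.556) [heading=225, draw]
  RT 30: heading 225 -> 195
  -- iteration 8/12 --
  FD 4: (9.556,-10.556) -> (5.692,-11.591) [heading=195, draw]
  RT 30: heading 195 -> 165
  -- iteration 9/12 --
  FD 4: (5.692,-11.591) -> (1.828,-10.556) [heading=165, draw]
  RT 30: heading 165 -> 135
  -- iteration 10/12 --
  FD 4: (1.828,-10.556) -> (-1,-7.727) [heading=135, draw]
  RT 30: heading 135 -> 105
  -- iteration 11/12 --
  FD 4: (-1,-7.727) -> (-2.035,-3.864) [heading=105, draw]
  RT 30: heading 105 -> 75
  -- iteration 12/12 --
  FD 4: (-2.035,-3.864) -> (-1,0) [heading=75, draw]
  RT 30: heading 75 -> 45
]
Final: pos=(-1,0), heading=45, 12 segment(s) drawn

Start position: (-1, 0)
Final position: (-1, 0)
Distance = 0; < 1e-6 -> CLOSED

Answer: yes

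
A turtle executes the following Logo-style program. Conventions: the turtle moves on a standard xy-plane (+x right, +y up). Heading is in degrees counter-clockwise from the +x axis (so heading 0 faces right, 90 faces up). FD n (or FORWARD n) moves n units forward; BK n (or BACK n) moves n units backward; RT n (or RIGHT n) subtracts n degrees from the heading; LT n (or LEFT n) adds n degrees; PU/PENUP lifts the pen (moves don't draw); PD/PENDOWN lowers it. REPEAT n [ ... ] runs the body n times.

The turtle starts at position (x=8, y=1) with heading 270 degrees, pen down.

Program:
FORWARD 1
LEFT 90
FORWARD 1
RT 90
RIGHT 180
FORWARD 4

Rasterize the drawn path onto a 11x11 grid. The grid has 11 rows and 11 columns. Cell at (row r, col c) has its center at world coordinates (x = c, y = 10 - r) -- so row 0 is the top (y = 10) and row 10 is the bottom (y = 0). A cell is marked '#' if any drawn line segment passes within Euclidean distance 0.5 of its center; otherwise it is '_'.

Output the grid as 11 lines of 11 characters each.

Answer: ___________
___________
___________
___________
___________
___________
_________#_
_________#_
_________#_
________##_
________##_

Derivation:
Segment 0: (8,1) -> (8,0)
Segment 1: (8,0) -> (9,-0)
Segment 2: (9,-0) -> (9,4)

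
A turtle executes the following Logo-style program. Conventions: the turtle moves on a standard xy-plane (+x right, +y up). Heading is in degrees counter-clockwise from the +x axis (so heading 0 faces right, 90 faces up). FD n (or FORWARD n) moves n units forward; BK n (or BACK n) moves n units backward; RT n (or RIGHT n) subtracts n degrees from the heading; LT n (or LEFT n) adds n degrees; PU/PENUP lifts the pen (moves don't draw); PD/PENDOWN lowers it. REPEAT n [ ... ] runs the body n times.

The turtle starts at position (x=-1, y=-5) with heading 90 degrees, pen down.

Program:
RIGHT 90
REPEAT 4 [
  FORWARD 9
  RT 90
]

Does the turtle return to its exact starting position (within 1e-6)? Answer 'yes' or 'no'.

Executing turtle program step by step:
Start: pos=(-1,-5), heading=90, pen down
RT 90: heading 90 -> 0
REPEAT 4 [
  -- iteration 1/4 --
  FD 9: (-1,-5) -> (8,-5) [heading=0, draw]
  RT 90: heading 0 -> 270
  -- iteration 2/4 --
  FD 9: (8,-5) -> (8,-14) [heading=270, draw]
  RT 90: heading 270 -> 180
  -- iteration 3/4 --
  FD 9: (8,-14) -> (-1,-14) [heading=180, draw]
  RT 90: heading 180 -> 90
  -- iteration 4/4 --
  FD 9: (-1,-14) -> (-1,-5) [heading=90, draw]
  RT 90: heading 90 -> 0
]
Final: pos=(-1,-5), heading=0, 4 segment(s) drawn

Start position: (-1, -5)
Final position: (-1, -5)
Distance = 0; < 1e-6 -> CLOSED

Answer: yes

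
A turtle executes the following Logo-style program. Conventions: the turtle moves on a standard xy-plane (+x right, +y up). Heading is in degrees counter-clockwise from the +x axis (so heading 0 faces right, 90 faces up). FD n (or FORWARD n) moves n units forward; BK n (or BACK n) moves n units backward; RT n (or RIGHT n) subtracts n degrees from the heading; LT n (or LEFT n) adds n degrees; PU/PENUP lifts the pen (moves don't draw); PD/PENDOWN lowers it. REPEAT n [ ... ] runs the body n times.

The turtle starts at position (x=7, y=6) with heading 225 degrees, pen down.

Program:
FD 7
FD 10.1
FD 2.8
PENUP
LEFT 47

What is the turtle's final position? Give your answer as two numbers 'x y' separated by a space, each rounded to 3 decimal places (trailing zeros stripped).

Executing turtle program step by step:
Start: pos=(7,6), heading=225, pen down
FD 7: (7,6) -> (2.05,1.05) [heading=225, draw]
FD 10.1: (2.05,1.05) -> (-5.092,-6.092) [heading=225, draw]
FD 2.8: (-5.092,-6.092) -> (-7.071,-8.071) [heading=225, draw]
PU: pen up
LT 47: heading 225 -> 272
Final: pos=(-7.071,-8.071), heading=272, 3 segment(s) drawn

Answer: -7.071 -8.071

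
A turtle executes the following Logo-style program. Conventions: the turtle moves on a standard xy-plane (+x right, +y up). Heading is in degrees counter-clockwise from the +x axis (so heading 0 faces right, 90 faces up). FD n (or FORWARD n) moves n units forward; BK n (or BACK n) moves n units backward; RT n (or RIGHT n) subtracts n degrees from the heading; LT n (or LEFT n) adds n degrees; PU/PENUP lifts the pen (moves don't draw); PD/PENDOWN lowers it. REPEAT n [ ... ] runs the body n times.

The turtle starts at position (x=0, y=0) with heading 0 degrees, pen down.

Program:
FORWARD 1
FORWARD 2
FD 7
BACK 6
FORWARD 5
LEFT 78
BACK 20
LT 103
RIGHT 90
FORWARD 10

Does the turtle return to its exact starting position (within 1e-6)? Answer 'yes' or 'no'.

Executing turtle program step by step:
Start: pos=(0,0), heading=0, pen down
FD 1: (0,0) -> (1,0) [heading=0, draw]
FD 2: (1,0) -> (3,0) [heading=0, draw]
FD 7: (3,0) -> (10,0) [heading=0, draw]
BK 6: (10,0) -> (4,0) [heading=0, draw]
FD 5: (4,0) -> (9,0) [heading=0, draw]
LT 78: heading 0 -> 78
BK 20: (9,0) -> (4.842,-19.563) [heading=78, draw]
LT 103: heading 78 -> 181
RT 90: heading 181 -> 91
FD 10: (4.842,-19.563) -> (4.667,-9.564) [heading=91, draw]
Final: pos=(4.667,-9.564), heading=91, 7 segment(s) drawn

Start position: (0, 0)
Final position: (4.667, -9.564)
Distance = 10.642; >= 1e-6 -> NOT closed

Answer: no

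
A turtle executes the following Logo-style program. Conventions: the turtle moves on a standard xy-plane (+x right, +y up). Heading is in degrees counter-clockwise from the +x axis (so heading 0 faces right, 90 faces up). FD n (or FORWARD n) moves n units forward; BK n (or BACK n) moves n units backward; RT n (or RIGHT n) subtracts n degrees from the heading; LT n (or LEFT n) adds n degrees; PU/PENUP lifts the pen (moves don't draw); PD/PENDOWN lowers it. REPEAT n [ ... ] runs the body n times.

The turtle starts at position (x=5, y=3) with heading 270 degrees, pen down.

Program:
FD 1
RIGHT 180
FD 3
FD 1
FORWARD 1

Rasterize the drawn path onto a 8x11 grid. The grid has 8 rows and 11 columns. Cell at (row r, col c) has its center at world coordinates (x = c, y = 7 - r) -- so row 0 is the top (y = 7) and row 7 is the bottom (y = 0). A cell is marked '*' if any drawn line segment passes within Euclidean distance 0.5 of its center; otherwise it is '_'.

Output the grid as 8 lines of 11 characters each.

Segment 0: (5,3) -> (5,2)
Segment 1: (5,2) -> (5,5)
Segment 2: (5,5) -> (5,6)
Segment 3: (5,6) -> (5,7)

Answer: _____*_____
_____*_____
_____*_____
_____*_____
_____*_____
_____*_____
___________
___________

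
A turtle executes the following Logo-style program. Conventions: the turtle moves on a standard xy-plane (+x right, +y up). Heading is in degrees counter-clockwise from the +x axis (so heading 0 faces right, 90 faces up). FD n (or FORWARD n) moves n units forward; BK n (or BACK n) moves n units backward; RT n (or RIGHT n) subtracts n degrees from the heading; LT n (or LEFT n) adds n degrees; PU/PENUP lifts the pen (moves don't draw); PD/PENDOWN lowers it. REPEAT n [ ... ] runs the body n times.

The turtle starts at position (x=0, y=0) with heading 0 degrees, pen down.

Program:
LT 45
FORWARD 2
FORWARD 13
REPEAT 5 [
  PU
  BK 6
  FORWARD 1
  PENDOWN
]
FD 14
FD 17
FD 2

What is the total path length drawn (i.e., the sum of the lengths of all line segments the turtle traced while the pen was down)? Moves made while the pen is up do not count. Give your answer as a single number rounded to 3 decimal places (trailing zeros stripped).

Answer: 48

Derivation:
Executing turtle program step by step:
Start: pos=(0,0), heading=0, pen down
LT 45: heading 0 -> 45
FD 2: (0,0) -> (1.414,1.414) [heading=45, draw]
FD 13: (1.414,1.414) -> (10.607,10.607) [heading=45, draw]
REPEAT 5 [
  -- iteration 1/5 --
  PU: pen up
  BK 6: (10.607,10.607) -> (6.364,6.364) [heading=45, move]
  FD 1: (6.364,6.364) -> (7.071,7.071) [heading=45, move]
  PD: pen down
  -- iteration 2/5 --
  PU: pen up
  BK 6: (7.071,7.071) -> (2.828,2.828) [heading=45, move]
  FD 1: (2.828,2.828) -> (3.536,3.536) [heading=45, move]
  PD: pen down
  -- iteration 3/5 --
  PU: pen up
  BK 6: (3.536,3.536) -> (-0.707,-0.707) [heading=45, move]
  FD 1: (-0.707,-0.707) -> (0,0) [heading=45, move]
  PD: pen down
  -- iteration 4/5 --
  PU: pen up
  BK 6: (0,0) -> (-4.243,-4.243) [heading=45, move]
  FD 1: (-4.243,-4.243) -> (-3.536,-3.536) [heading=45, move]
  PD: pen down
  -- iteration 5/5 --
  PU: pen up
  BK 6: (-3.536,-3.536) -> (-7.778,-7.778) [heading=45, move]
  FD 1: (-7.778,-7.778) -> (-7.071,-7.071) [heading=45, move]
  PD: pen down
]
FD 14: (-7.071,-7.071) -> (2.828,2.828) [heading=45, draw]
FD 17: (2.828,2.828) -> (14.849,14.849) [heading=45, draw]
FD 2: (14.849,14.849) -> (16.263,16.263) [heading=45, draw]
Final: pos=(16.263,16.263), heading=45, 5 segment(s) drawn

Segment lengths:
  seg 1: (0,0) -> (1.414,1.414), length = 2
  seg 2: (1.414,1.414) -> (10.607,10.607), length = 13
  seg 3: (-7.071,-7.071) -> (2.828,2.828), length = 14
  seg 4: (2.828,2.828) -> (14.849,14.849), length = 17
  seg 5: (14.849,14.849) -> (16.263,16.263), length = 2
Total = 48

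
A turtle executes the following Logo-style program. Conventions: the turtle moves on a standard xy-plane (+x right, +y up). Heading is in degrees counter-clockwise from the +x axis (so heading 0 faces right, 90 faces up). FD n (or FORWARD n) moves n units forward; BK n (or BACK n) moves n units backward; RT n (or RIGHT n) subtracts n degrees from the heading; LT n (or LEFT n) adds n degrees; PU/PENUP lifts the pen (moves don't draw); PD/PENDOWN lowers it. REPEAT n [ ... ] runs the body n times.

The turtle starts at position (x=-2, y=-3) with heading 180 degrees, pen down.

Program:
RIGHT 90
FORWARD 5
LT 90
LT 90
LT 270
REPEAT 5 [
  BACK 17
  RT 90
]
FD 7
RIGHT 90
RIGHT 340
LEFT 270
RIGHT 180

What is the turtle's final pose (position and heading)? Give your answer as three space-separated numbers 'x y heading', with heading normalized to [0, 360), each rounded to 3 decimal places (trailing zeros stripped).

Executing turtle program step by step:
Start: pos=(-2,-3), heading=180, pen down
RT 90: heading 180 -> 90
FD 5: (-2,-3) -> (-2,2) [heading=90, draw]
LT 90: heading 90 -> 180
LT 90: heading 180 -> 270
LT 270: heading 270 -> 180
REPEAT 5 [
  -- iteration 1/5 --
  BK 17: (-2,2) -> (15,2) [heading=180, draw]
  RT 90: heading 180 -> 90
  -- iteration 2/5 --
  BK 17: (15,2) -> (15,-15) [heading=90, draw]
  RT 90: heading 90 -> 0
  -- iteration 3/5 --
  BK 17: (15,-15) -> (-2,-15) [heading=0, draw]
  RT 90: heading 0 -> 270
  -- iteration 4/5 --
  BK 17: (-2,-15) -> (-2,2) [heading=270, draw]
  RT 90: heading 270 -> 180
  -- iteration 5/5 --
  BK 17: (-2,2) -> (15,2) [heading=180, draw]
  RT 90: heading 180 -> 90
]
FD 7: (15,2) -> (15,9) [heading=90, draw]
RT 90: heading 90 -> 0
RT 340: heading 0 -> 20
LT 270: heading 20 -> 290
RT 180: heading 290 -> 110
Final: pos=(15,9), heading=110, 7 segment(s) drawn

Answer: 15 9 110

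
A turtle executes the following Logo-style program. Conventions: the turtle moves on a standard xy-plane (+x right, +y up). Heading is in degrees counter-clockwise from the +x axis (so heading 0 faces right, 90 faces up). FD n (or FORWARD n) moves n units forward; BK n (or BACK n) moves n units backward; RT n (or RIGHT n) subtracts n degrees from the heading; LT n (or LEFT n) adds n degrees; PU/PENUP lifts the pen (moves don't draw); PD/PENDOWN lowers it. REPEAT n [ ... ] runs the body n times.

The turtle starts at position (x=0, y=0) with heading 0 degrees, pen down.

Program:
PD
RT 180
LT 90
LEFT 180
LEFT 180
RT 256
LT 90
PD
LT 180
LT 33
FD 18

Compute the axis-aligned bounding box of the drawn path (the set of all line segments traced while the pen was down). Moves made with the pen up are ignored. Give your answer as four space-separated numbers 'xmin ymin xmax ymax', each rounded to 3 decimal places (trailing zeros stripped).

Executing turtle program step by step:
Start: pos=(0,0), heading=0, pen down
PD: pen down
RT 180: heading 0 -> 180
LT 90: heading 180 -> 270
LT 180: heading 270 -> 90
LT 180: heading 90 -> 270
RT 256: heading 270 -> 14
LT 90: heading 14 -> 104
PD: pen down
LT 180: heading 104 -> 284
LT 33: heading 284 -> 317
FD 18: (0,0) -> (13.164,-12.276) [heading=317, draw]
Final: pos=(13.164,-12.276), heading=317, 1 segment(s) drawn

Segment endpoints: x in {0, 13.164}, y in {-12.276, 0}
xmin=0, ymin=-12.276, xmax=13.164, ymax=0

Answer: 0 -12.276 13.164 0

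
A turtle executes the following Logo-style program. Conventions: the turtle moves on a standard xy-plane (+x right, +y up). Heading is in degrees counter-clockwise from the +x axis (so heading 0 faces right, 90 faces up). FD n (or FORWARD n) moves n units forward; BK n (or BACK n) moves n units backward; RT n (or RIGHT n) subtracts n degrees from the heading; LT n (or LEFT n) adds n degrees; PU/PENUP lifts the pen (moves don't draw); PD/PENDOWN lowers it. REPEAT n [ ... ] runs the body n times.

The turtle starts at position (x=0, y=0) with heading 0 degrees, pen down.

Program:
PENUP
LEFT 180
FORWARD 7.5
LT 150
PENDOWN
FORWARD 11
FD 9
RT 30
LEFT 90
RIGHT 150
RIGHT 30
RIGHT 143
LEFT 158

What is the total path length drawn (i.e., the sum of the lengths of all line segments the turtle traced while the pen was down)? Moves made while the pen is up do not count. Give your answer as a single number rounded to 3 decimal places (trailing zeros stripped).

Answer: 20

Derivation:
Executing turtle program step by step:
Start: pos=(0,0), heading=0, pen down
PU: pen up
LT 180: heading 0 -> 180
FD 7.5: (0,0) -> (-7.5,0) [heading=180, move]
LT 150: heading 180 -> 330
PD: pen down
FD 11: (-7.5,0) -> (2.026,-5.5) [heading=330, draw]
FD 9: (2.026,-5.5) -> (9.821,-10) [heading=330, draw]
RT 30: heading 330 -> 300
LT 90: heading 300 -> 30
RT 150: heading 30 -> 240
RT 30: heading 240 -> 210
RT 143: heading 210 -> 67
LT 158: heading 67 -> 225
Final: pos=(9.821,-10), heading=225, 2 segment(s) drawn

Segment lengths:
  seg 1: (-7.5,0) -> (2.026,-5.5), length = 11
  seg 2: (2.026,-5.5) -> (9.821,-10), length = 9
Total = 20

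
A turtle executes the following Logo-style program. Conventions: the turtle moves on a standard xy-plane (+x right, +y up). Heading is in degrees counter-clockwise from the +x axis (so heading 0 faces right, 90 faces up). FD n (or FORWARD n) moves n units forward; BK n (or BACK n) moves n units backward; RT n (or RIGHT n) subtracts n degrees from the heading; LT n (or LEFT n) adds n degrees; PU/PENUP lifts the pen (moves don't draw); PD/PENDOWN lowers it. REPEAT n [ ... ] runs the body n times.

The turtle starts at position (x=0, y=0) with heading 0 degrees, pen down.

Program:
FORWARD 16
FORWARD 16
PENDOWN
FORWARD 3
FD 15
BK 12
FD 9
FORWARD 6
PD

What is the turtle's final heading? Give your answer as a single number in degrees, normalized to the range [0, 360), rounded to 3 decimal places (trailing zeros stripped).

Executing turtle program step by step:
Start: pos=(0,0), heading=0, pen down
FD 16: (0,0) -> (16,0) [heading=0, draw]
FD 16: (16,0) -> (32,0) [heading=0, draw]
PD: pen down
FD 3: (32,0) -> (35,0) [heading=0, draw]
FD 15: (35,0) -> (50,0) [heading=0, draw]
BK 12: (50,0) -> (38,0) [heading=0, draw]
FD 9: (38,0) -> (47,0) [heading=0, draw]
FD 6: (47,0) -> (53,0) [heading=0, draw]
PD: pen down
Final: pos=(53,0), heading=0, 7 segment(s) drawn

Answer: 0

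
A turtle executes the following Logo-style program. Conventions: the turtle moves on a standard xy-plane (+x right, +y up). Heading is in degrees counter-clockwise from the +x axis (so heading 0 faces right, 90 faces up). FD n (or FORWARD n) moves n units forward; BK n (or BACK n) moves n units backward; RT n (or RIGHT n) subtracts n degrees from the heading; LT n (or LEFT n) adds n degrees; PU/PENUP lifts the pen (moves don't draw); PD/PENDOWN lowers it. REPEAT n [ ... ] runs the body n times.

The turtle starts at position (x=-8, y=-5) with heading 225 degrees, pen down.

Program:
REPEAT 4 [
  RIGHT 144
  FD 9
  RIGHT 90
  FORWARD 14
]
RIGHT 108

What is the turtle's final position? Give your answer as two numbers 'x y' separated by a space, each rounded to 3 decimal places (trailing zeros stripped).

Executing turtle program step by step:
Start: pos=(-8,-5), heading=225, pen down
REPEAT 4 [
  -- iteration 1/4 --
  RT 144: heading 225 -> 81
  FD 9: (-8,-5) -> (-6.592,3.889) [heading=81, draw]
  RT 90: heading 81 -> 351
  FD 14: (-6.592,3.889) -> (7.236,1.699) [heading=351, draw]
  -- iteration 2/4 --
  RT 144: heading 351 -> 207
  FD 9: (7.236,1.699) -> (-0.784,-2.387) [heading=207, draw]
  RT 90: heading 207 -> 117
  FD 14: (-0.784,-2.387) -> (-7.139,10.087) [heading=117, draw]
  -- iteration 3/4 --
  RT 144: heading 117 -> 333
  FD 9: (-7.139,10.087) -> (0.88,6.001) [heading=333, draw]
  RT 90: heading 333 -> 243
  FD 14: (0.88,6.001) -> (-5.476,-6.473) [heading=243, draw]
  -- iteration 4/4 --
  RT 144: heading 243 -> 99
  FD 9: (-5.476,-6.473) -> (-6.884,2.416) [heading=99, draw]
  RT 90: heading 99 -> 9
  FD 14: (-6.884,2.416) -> (6.944,4.607) [heading=9, draw]
]
RT 108: heading 9 -> 261
Final: pos=(6.944,4.607), heading=261, 8 segment(s) drawn

Answer: 6.944 4.607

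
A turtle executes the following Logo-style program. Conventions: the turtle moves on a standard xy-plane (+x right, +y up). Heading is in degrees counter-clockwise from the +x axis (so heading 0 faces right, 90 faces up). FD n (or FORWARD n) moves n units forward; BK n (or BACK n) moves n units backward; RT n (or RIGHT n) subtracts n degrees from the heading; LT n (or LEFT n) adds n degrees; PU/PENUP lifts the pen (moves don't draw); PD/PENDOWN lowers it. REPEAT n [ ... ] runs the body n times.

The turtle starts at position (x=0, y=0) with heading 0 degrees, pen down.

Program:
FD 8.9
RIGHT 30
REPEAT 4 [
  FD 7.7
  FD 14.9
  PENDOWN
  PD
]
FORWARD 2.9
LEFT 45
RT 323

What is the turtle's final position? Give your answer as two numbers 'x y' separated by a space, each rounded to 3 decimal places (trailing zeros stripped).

Answer: 89.7 -46.65

Derivation:
Executing turtle program step by step:
Start: pos=(0,0), heading=0, pen down
FD 8.9: (0,0) -> (8.9,0) [heading=0, draw]
RT 30: heading 0 -> 330
REPEAT 4 [
  -- iteration 1/4 --
  FD 7.7: (8.9,0) -> (15.568,-3.85) [heading=330, draw]
  FD 14.9: (15.568,-3.85) -> (28.472,-11.3) [heading=330, draw]
  PD: pen down
  PD: pen down
  -- iteration 2/4 --
  FD 7.7: (28.472,-11.3) -> (35.141,-15.15) [heading=330, draw]
  FD 14.9: (35.141,-15.15) -> (48.044,-22.6) [heading=330, draw]
  PD: pen down
  PD: pen down
  -- iteration 3/4 --
  FD 7.7: (48.044,-22.6) -> (54.713,-26.45) [heading=330, draw]
  FD 14.9: (54.713,-26.45) -> (67.617,-33.9) [heading=330, draw]
  PD: pen down
  PD: pen down
  -- iteration 4/4 --
  FD 7.7: (67.617,-33.9) -> (74.285,-37.75) [heading=330, draw]
  FD 14.9: (74.285,-37.75) -> (87.189,-45.2) [heading=330, draw]
  PD: pen down
  PD: pen down
]
FD 2.9: (87.189,-45.2) -> (89.7,-46.65) [heading=330, draw]
LT 45: heading 330 -> 15
RT 323: heading 15 -> 52
Final: pos=(89.7,-46.65), heading=52, 10 segment(s) drawn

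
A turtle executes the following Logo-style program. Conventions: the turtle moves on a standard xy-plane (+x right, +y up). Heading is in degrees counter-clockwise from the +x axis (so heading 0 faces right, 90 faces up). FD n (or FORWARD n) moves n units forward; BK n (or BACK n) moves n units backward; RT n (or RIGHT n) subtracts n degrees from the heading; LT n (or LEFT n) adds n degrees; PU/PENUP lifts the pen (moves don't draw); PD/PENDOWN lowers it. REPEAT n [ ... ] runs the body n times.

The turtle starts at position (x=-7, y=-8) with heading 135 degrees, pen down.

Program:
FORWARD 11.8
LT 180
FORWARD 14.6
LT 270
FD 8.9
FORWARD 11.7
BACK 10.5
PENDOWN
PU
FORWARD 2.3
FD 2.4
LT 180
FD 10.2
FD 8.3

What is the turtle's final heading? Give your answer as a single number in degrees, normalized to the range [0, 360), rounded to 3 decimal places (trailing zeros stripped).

Executing turtle program step by step:
Start: pos=(-7,-8), heading=135, pen down
FD 11.8: (-7,-8) -> (-15.344,0.344) [heading=135, draw]
LT 180: heading 135 -> 315
FD 14.6: (-15.344,0.344) -> (-5.02,-9.98) [heading=315, draw]
LT 270: heading 315 -> 225
FD 8.9: (-5.02,-9.98) -> (-11.313,-16.273) [heading=225, draw]
FD 11.7: (-11.313,-16.273) -> (-19.587,-24.546) [heading=225, draw]
BK 10.5: (-19.587,-24.546) -> (-12.162,-17.122) [heading=225, draw]
PD: pen down
PU: pen up
FD 2.3: (-12.162,-17.122) -> (-13.788,-18.748) [heading=225, move]
FD 2.4: (-13.788,-18.748) -> (-15.485,-20.445) [heading=225, move]
LT 180: heading 225 -> 45
FD 10.2: (-15.485,-20.445) -> (-8.273,-13.233) [heading=45, move]
FD 8.3: (-8.273,-13.233) -> (-2.404,-7.364) [heading=45, move]
Final: pos=(-2.404,-7.364), heading=45, 5 segment(s) drawn

Answer: 45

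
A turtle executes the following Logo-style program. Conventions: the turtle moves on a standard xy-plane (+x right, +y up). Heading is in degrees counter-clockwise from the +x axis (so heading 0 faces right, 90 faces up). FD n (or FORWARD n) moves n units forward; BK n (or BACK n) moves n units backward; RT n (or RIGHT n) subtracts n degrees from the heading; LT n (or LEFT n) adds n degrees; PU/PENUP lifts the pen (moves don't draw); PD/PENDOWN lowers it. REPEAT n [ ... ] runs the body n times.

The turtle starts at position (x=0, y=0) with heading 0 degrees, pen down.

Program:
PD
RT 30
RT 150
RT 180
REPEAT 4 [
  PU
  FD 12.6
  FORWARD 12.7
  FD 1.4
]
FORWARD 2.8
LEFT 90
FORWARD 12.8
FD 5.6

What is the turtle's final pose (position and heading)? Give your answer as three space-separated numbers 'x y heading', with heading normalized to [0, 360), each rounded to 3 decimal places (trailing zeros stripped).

Executing turtle program step by step:
Start: pos=(0,0), heading=0, pen down
PD: pen down
RT 30: heading 0 -> 330
RT 150: heading 330 -> 180
RT 180: heading 180 -> 0
REPEAT 4 [
  -- iteration 1/4 --
  PU: pen up
  FD 12.6: (0,0) -> (12.6,0) [heading=0, move]
  FD 12.7: (12.6,0) -> (25.3,0) [heading=0, move]
  FD 1.4: (25.3,0) -> (26.7,0) [heading=0, move]
  -- iteration 2/4 --
  PU: pen up
  FD 12.6: (26.7,0) -> (39.3,0) [heading=0, move]
  FD 12.7: (39.3,0) -> (52,0) [heading=0, move]
  FD 1.4: (52,0) -> (53.4,0) [heading=0, move]
  -- iteration 3/4 --
  PU: pen up
  FD 12.6: (53.4,0) -> (66,0) [heading=0, move]
  FD 12.7: (66,0) -> (78.7,0) [heading=0, move]
  FD 1.4: (78.7,0) -> (80.1,0) [heading=0, move]
  -- iteration 4/4 --
  PU: pen up
  FD 12.6: (80.1,0) -> (92.7,0) [heading=0, move]
  FD 12.7: (92.7,0) -> (105.4,0) [heading=0, move]
  FD 1.4: (105.4,0) -> (106.8,0) [heading=0, move]
]
FD 2.8: (106.8,0) -> (109.6,0) [heading=0, move]
LT 90: heading 0 -> 90
FD 12.8: (109.6,0) -> (109.6,12.8) [heading=90, move]
FD 5.6: (109.6,12.8) -> (109.6,18.4) [heading=90, move]
Final: pos=(109.6,18.4), heading=90, 0 segment(s) drawn

Answer: 109.6 18.4 90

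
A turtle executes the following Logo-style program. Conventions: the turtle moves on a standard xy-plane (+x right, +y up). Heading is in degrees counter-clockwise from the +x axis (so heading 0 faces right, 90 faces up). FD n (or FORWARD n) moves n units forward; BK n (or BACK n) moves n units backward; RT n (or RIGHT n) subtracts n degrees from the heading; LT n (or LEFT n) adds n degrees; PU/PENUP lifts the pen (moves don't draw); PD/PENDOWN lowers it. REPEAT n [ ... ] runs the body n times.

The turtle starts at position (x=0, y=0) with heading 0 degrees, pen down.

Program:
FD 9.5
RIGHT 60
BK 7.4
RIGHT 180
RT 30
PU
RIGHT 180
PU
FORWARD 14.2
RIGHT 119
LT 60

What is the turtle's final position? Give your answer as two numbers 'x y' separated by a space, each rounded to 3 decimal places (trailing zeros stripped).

Answer: 5.8 -7.791

Derivation:
Executing turtle program step by step:
Start: pos=(0,0), heading=0, pen down
FD 9.5: (0,0) -> (9.5,0) [heading=0, draw]
RT 60: heading 0 -> 300
BK 7.4: (9.5,0) -> (5.8,6.409) [heading=300, draw]
RT 180: heading 300 -> 120
RT 30: heading 120 -> 90
PU: pen up
RT 180: heading 90 -> 270
PU: pen up
FD 14.2: (5.8,6.409) -> (5.8,-7.791) [heading=270, move]
RT 119: heading 270 -> 151
LT 60: heading 151 -> 211
Final: pos=(5.8,-7.791), heading=211, 2 segment(s) drawn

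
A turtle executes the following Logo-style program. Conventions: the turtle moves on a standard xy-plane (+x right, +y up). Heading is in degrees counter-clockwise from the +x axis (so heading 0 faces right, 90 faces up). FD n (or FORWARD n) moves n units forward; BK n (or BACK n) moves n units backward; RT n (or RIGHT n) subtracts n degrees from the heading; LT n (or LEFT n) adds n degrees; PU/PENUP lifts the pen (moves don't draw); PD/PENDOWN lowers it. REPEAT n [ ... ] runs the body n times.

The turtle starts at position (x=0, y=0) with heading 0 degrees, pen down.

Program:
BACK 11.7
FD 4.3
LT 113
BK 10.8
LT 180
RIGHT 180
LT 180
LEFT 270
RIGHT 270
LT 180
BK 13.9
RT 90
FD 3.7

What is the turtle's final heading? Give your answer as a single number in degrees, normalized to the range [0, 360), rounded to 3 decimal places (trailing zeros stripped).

Answer: 23

Derivation:
Executing turtle program step by step:
Start: pos=(0,0), heading=0, pen down
BK 11.7: (0,0) -> (-11.7,0) [heading=0, draw]
FD 4.3: (-11.7,0) -> (-7.4,0) [heading=0, draw]
LT 113: heading 0 -> 113
BK 10.8: (-7.4,0) -> (-3.18,-9.941) [heading=113, draw]
LT 180: heading 113 -> 293
RT 180: heading 293 -> 113
LT 180: heading 113 -> 293
LT 270: heading 293 -> 203
RT 270: heading 203 -> 293
LT 180: heading 293 -> 113
BK 13.9: (-3.18,-9.941) -> (2.251,-22.736) [heading=113, draw]
RT 90: heading 113 -> 23
FD 3.7: (2.251,-22.736) -> (5.657,-21.291) [heading=23, draw]
Final: pos=(5.657,-21.291), heading=23, 5 segment(s) drawn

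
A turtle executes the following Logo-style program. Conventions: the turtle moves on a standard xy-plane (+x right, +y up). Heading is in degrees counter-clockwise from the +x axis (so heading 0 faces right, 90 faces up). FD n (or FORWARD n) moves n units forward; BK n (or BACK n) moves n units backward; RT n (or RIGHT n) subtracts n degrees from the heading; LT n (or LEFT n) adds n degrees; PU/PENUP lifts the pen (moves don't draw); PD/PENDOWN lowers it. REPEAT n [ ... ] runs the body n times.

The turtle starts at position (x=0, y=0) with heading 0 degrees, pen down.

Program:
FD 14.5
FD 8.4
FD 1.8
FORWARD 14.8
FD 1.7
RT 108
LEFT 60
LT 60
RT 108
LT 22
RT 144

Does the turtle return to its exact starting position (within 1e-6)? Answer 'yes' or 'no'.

Answer: no

Derivation:
Executing turtle program step by step:
Start: pos=(0,0), heading=0, pen down
FD 14.5: (0,0) -> (14.5,0) [heading=0, draw]
FD 8.4: (14.5,0) -> (22.9,0) [heading=0, draw]
FD 1.8: (22.9,0) -> (24.7,0) [heading=0, draw]
FD 14.8: (24.7,0) -> (39.5,0) [heading=0, draw]
FD 1.7: (39.5,0) -> (41.2,0) [heading=0, draw]
RT 108: heading 0 -> 252
LT 60: heading 252 -> 312
LT 60: heading 312 -> 12
RT 108: heading 12 -> 264
LT 22: heading 264 -> 286
RT 144: heading 286 -> 142
Final: pos=(41.2,0), heading=142, 5 segment(s) drawn

Start position: (0, 0)
Final position: (41.2, 0)
Distance = 41.2; >= 1e-6 -> NOT closed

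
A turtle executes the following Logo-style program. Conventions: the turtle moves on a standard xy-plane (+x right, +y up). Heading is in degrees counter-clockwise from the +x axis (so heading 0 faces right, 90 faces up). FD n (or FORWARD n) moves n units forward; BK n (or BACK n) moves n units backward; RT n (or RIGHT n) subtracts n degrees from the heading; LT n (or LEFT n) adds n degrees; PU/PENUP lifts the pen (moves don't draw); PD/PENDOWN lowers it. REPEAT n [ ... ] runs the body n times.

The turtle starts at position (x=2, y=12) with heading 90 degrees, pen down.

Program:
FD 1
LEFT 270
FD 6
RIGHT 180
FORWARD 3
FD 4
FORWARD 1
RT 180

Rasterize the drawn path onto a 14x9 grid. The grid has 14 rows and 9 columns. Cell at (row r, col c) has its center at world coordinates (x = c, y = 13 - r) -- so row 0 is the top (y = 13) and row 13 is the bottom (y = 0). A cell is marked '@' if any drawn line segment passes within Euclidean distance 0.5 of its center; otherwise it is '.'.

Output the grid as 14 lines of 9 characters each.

Segment 0: (2,12) -> (2,13)
Segment 1: (2,13) -> (8,13)
Segment 2: (8,13) -> (5,13)
Segment 3: (5,13) -> (1,13)
Segment 4: (1,13) -> (0,13)

Answer: @@@@@@@@@
..@......
.........
.........
.........
.........
.........
.........
.........
.........
.........
.........
.........
.........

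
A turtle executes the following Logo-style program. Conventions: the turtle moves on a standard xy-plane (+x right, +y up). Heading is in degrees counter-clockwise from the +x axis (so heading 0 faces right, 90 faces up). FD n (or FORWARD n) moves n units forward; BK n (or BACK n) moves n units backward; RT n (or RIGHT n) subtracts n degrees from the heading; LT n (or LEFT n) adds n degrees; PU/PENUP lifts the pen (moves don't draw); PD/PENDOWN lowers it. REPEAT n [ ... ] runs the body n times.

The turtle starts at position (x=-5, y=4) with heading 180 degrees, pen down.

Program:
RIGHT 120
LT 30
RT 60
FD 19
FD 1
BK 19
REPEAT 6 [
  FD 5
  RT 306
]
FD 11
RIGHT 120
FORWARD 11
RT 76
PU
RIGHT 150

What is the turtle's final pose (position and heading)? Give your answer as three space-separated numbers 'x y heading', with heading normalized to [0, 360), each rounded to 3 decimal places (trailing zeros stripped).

Executing turtle program step by step:
Start: pos=(-5,4), heading=180, pen down
RT 120: heading 180 -> 60
LT 30: heading 60 -> 90
RT 60: heading 90 -> 30
FD 19: (-5,4) -> (11.454,13.5) [heading=30, draw]
FD 1: (11.454,13.5) -> (12.321,14) [heading=30, draw]
BK 19: (12.321,14) -> (-4.134,4.5) [heading=30, draw]
REPEAT 6 [
  -- iteration 1/6 --
  FD 5: (-4.134,4.5) -> (0.196,7) [heading=30, draw]
  RT 306: heading 30 -> 84
  -- iteration 2/6 --
  FD 5: (0.196,7) -> (0.719,11.973) [heading=84, draw]
  RT 306: heading 84 -> 138
  -- iteration 3/6 --
  FD 5: (0.719,11.973) -> (-2.997,15.318) [heading=138, draw]
  RT 306: heading 138 -> 192
  -- iteration 4/6 --
  FD 5: (-2.997,15.318) -> (-7.888,14.279) [heading=192, draw]
  RT 306: heading 192 -> 246
  -- iteration 5/6 --
  FD 5: (-7.888,14.279) -> (-9.921,9.711) [heading=246, draw]
  RT 306: heading 246 -> 300
  -- iteration 6/6 --
  FD 5: (-9.921,9.711) -> (-7.421,5.381) [heading=300, draw]
  RT 306: heading 300 -> 354
]
FD 11: (-7.421,5.381) -> (3.518,4.231) [heading=354, draw]
RT 120: heading 354 -> 234
FD 11: (3.518,4.231) -> (-2.947,-4.668) [heading=234, draw]
RT 76: heading 234 -> 158
PU: pen up
RT 150: heading 158 -> 8
Final: pos=(-2.947,-4.668), heading=8, 11 segment(s) drawn

Answer: -2.947 -4.668 8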